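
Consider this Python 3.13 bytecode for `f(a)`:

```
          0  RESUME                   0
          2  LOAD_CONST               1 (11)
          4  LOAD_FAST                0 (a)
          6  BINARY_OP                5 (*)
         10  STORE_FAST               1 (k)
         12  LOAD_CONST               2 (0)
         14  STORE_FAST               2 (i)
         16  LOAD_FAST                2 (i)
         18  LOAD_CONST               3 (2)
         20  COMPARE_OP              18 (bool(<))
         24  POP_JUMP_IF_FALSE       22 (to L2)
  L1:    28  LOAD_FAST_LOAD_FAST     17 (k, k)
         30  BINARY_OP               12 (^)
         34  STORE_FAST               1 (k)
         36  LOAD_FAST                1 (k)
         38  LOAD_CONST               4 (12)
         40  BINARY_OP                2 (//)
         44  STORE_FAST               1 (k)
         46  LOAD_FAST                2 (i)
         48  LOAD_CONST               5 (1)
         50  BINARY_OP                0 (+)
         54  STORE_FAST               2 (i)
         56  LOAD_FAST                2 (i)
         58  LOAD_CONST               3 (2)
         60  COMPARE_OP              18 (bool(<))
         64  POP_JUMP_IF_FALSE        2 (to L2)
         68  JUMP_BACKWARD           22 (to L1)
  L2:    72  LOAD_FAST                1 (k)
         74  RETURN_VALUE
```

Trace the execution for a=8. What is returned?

0

LOAD_CONST → push 11. Stack: [11]
LOAD_FAST a → push 8. Stack: [11, 8]
BINARY_OP * → 11 * 8 = 88. Stack: [88]
STORE_FAST k → k=88. Stack: []
LOAD_CONST → push 0. Stack: [0]
STORE_FAST i → i=0. Stack: []
LOAD_FAST i → push 0. Stack: [0]
LOAD_CONST → push 2. Stack: [0, 2]
COMPARE_OP bool(<) → 0 vs 2 = True. Stack: [True]
POP_JUMP_IF_FALSE → pop True; no jump. Stack: []
LOAD_FAST_LOAD_FAST k,k → push 88,88. Stack: [88, 88]
BINARY_OP ^ → 88 ^ 88 = 0. Stack: [0]
STORE_FAST k → k=0. Stack: []
LOAD_FAST k → push 0. Stack: [0]
LOAD_CONST → push 12. Stack: [0, 12]
BINARY_OP // → 0 // 12 = 0. Stack: [0]
STORE_FAST k → k=0. Stack: []
LOAD_FAST i → push 0. Stack: [0]
LOAD_CONST → push 1. Stack: [0, 1]
BINARY_OP + → 0 + 1 = 1. Stack: [1]
STORE_FAST i → i=1. Stack: []
LOAD_FAST i → push 1. Stack: [1]
LOAD_CONST → push 2. Stack: [1, 2]
COMPARE_OP bool(<) → 1 vs 2 = True. Stack: [True]
POP_JUMP_IF_FALSE → pop True; no jump. Stack: []
LOAD_FAST_LOAD_FAST k,k → push 0,0. Stack: [0, 0]
BINARY_OP ^ → 0 ^ 0 = 0. Stack: [0]
STORE_FAST k → k=0. Stack: []
LOAD_FAST k → push 0. Stack: [0]
LOAD_CONST → push 12. Stack: [0, 12]
BINARY_OP // → 0 // 12 = 0. Stack: [0]
STORE_FAST k → k=0. Stack: []
LOAD_FAST i → push 1. Stack: [1]
LOAD_CONST → push 1. Stack: [1, 1]
BINARY_OP + → 1 + 1 = 2. Stack: [2]
STORE_FAST i → i=2. Stack: []
LOAD_FAST i → push 2. Stack: [2]
LOAD_CONST → push 2. Stack: [2, 2]
COMPARE_OP bool(<) → 2 vs 2 = False. Stack: [False]
POP_JUMP_IF_FALSE → pop False; jump. Stack: []
LOAD_FAST k → push 0. Stack: [0]
RETURN_VALUE → return 0.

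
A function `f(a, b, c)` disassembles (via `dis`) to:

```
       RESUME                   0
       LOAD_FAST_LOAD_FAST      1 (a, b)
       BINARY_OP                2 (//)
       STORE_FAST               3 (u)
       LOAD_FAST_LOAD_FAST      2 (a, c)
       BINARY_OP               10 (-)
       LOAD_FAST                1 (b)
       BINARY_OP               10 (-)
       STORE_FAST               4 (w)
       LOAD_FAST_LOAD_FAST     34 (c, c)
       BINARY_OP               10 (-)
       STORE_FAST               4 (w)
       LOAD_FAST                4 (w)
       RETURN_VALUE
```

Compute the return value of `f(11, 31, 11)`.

0

LOAD_FAST_LOAD_FAST a,b → push 11,31. Stack: [11, 31]
BINARY_OP // → 11 // 31 = 0. Stack: [0]
STORE_FAST u → u=0. Stack: []
LOAD_FAST_LOAD_FAST a,c → push 11,11. Stack: [11, 11]
BINARY_OP - → 11 - 11 = 0. Stack: [0]
LOAD_FAST b → push 31. Stack: [0, 31]
BINARY_OP - → 0 - 31 = -31. Stack: [-31]
STORE_FAST w → w=-31. Stack: []
LOAD_FAST_LOAD_FAST c,c → push 11,11. Stack: [11, 11]
BINARY_OP - → 11 - 11 = 0. Stack: [0]
STORE_FAST w → w=0. Stack: []
LOAD_FAST w → push 0. Stack: [0]
RETURN_VALUE → return 0.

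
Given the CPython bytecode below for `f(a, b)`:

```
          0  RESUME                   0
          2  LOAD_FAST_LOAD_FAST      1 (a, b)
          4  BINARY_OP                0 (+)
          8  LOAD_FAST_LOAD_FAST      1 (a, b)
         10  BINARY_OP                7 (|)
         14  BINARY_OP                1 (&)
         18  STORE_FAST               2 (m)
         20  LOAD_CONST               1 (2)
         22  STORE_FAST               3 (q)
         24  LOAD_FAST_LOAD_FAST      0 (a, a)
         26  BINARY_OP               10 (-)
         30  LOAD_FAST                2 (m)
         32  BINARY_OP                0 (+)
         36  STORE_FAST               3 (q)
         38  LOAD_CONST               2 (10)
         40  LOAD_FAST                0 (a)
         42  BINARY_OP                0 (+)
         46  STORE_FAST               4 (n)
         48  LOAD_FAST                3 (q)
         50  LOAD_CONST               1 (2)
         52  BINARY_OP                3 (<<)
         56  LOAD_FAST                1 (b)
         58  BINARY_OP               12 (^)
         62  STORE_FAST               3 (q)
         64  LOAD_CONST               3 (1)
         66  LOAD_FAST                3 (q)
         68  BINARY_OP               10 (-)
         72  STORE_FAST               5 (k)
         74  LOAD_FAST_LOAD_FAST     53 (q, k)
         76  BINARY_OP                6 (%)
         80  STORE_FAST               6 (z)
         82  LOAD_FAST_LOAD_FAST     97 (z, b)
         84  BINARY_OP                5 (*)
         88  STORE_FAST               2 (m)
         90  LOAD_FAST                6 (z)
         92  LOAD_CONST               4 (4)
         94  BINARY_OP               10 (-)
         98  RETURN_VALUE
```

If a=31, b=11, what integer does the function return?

-37

LOAD_FAST_LOAD_FAST a,b → push 31,11. Stack: [31, 11]
BINARY_OP + → 31 + 11 = 42. Stack: [42]
LOAD_FAST_LOAD_FAST a,b → push 31,11. Stack: [42, 31, 11]
BINARY_OP | → 31 | 11 = 31. Stack: [42, 31]
BINARY_OP & → 42 & 31 = 10. Stack: [10]
STORE_FAST m → m=10. Stack: []
LOAD_CONST → push 2. Stack: [2]
STORE_FAST q → q=2. Stack: []
LOAD_FAST_LOAD_FAST a,a → push 31,31. Stack: [31, 31]
BINARY_OP - → 31 - 31 = 0. Stack: [0]
LOAD_FAST m → push 10. Stack: [0, 10]
BINARY_OP + → 0 + 10 = 10. Stack: [10]
STORE_FAST q → q=10. Stack: []
LOAD_CONST → push 10. Stack: [10]
LOAD_FAST a → push 31. Stack: [10, 31]
BINARY_OP + → 10 + 31 = 41. Stack: [41]
STORE_FAST n → n=41. Stack: []
LOAD_FAST q → push 10. Stack: [10]
LOAD_CONST → push 2. Stack: [10, 2]
BINARY_OP << → 10 << 2 = 40. Stack: [40]
LOAD_FAST b → push 11. Stack: [40, 11]
BINARY_OP ^ → 40 ^ 11 = 35. Stack: [35]
STORE_FAST q → q=35. Stack: []
LOAD_CONST → push 1. Stack: [1]
LOAD_FAST q → push 35. Stack: [1, 35]
BINARY_OP - → 1 - 35 = -34. Stack: [-34]
STORE_FAST k → k=-34. Stack: []
LOAD_FAST_LOAD_FAST q,k → push 35,-34. Stack: [35, -34]
BINARY_OP % → 35 % -34 = -33. Stack: [-33]
STORE_FAST z → z=-33. Stack: []
LOAD_FAST_LOAD_FAST z,b → push -33,11. Stack: [-33, 11]
BINARY_OP * → -33 * 11 = -363. Stack: [-363]
STORE_FAST m → m=-363. Stack: []
LOAD_FAST z → push -33. Stack: [-33]
LOAD_CONST → push 4. Stack: [-33, 4]
BINARY_OP - → -33 - 4 = -37. Stack: [-37]
RETURN_VALUE → return -37.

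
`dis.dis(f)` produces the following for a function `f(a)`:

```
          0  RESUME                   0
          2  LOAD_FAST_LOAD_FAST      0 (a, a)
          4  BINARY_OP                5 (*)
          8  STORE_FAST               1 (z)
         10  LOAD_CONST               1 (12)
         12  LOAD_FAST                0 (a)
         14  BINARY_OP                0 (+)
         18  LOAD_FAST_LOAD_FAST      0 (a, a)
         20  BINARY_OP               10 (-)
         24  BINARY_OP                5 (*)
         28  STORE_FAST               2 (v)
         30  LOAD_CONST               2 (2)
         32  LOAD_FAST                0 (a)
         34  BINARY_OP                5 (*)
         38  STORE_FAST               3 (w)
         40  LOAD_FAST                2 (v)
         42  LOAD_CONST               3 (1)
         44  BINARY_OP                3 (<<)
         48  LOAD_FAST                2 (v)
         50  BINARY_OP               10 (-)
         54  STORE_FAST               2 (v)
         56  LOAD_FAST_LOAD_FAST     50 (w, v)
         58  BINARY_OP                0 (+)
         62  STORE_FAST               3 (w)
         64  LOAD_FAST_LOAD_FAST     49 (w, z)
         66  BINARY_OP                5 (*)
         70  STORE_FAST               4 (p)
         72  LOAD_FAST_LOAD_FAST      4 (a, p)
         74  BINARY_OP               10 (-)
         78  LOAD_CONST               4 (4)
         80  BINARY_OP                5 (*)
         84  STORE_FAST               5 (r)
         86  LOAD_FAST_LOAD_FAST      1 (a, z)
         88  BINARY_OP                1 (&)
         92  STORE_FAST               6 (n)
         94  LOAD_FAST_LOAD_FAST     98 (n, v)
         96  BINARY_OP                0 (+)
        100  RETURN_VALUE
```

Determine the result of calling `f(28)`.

16

LOAD_FAST_LOAD_FAST a,a → push 28,28. Stack: [28, 28]
BINARY_OP * → 28 * 28 = 784. Stack: [784]
STORE_FAST z → z=784. Stack: []
LOAD_CONST → push 12. Stack: [12]
LOAD_FAST a → push 28. Stack: [12, 28]
BINARY_OP + → 12 + 28 = 40. Stack: [40]
LOAD_FAST_LOAD_FAST a,a → push 28,28. Stack: [40, 28, 28]
BINARY_OP - → 28 - 28 = 0. Stack: [40, 0]
BINARY_OP * → 40 * 0 = 0. Stack: [0]
STORE_FAST v → v=0. Stack: []
LOAD_CONST → push 2. Stack: [2]
LOAD_FAST a → push 28. Stack: [2, 28]
BINARY_OP * → 2 * 28 = 56. Stack: [56]
STORE_FAST w → w=56. Stack: []
LOAD_FAST v → push 0. Stack: [0]
LOAD_CONST → push 1. Stack: [0, 1]
BINARY_OP << → 0 << 1 = 0. Stack: [0]
LOAD_FAST v → push 0. Stack: [0, 0]
BINARY_OP - → 0 - 0 = 0. Stack: [0]
STORE_FAST v → v=0. Stack: []
LOAD_FAST_LOAD_FAST w,v → push 56,0. Stack: [56, 0]
BINARY_OP + → 56 + 0 = 56. Stack: [56]
STORE_FAST w → w=56. Stack: []
LOAD_FAST_LOAD_FAST w,z → push 56,784. Stack: [56, 784]
BINARY_OP * → 56 * 784 = 43904. Stack: [43904]
STORE_FAST p → p=43904. Stack: []
LOAD_FAST_LOAD_FAST a,p → push 28,43904. Stack: [28, 43904]
BINARY_OP - → 28 - 43904 = -43876. Stack: [-43876]
LOAD_CONST → push 4. Stack: [-43876, 4]
BINARY_OP * → -43876 * 4 = -175504. Stack: [-175504]
STORE_FAST r → r=-175504. Stack: []
LOAD_FAST_LOAD_FAST a,z → push 28,784. Stack: [28, 784]
BINARY_OP & → 28 & 784 = 16. Stack: [16]
STORE_FAST n → n=16. Stack: []
LOAD_FAST_LOAD_FAST n,v → push 16,0. Stack: [16, 0]
BINARY_OP + → 16 + 0 = 16. Stack: [16]
RETURN_VALUE → return 16.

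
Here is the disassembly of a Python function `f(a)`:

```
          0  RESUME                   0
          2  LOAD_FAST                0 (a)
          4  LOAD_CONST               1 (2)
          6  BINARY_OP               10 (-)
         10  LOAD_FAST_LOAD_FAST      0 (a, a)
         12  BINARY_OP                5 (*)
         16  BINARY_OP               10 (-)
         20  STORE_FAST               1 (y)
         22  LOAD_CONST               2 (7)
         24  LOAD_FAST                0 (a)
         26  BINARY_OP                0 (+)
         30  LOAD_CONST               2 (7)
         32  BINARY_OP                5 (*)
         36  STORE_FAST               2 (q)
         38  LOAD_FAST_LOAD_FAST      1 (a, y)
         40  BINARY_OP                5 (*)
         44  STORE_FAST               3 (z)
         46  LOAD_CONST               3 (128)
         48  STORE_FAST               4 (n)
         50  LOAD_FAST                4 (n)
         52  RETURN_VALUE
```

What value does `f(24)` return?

128

LOAD_FAST a → push 24. Stack: [24]
LOAD_CONST → push 2. Stack: [24, 2]
BINARY_OP - → 24 - 2 = 22. Stack: [22]
LOAD_FAST_LOAD_FAST a,a → push 24,24. Stack: [22, 24, 24]
BINARY_OP * → 24 * 24 = 576. Stack: [22, 576]
BINARY_OP - → 22 - 576 = -554. Stack: [-554]
STORE_FAST y → y=-554. Stack: []
LOAD_CONST → push 7. Stack: [7]
LOAD_FAST a → push 24. Stack: [7, 24]
BINARY_OP + → 7 + 24 = 31. Stack: [31]
LOAD_CONST → push 7. Stack: [31, 7]
BINARY_OP * → 31 * 7 = 217. Stack: [217]
STORE_FAST q → q=217. Stack: []
LOAD_FAST_LOAD_FAST a,y → push 24,-554. Stack: [24, -554]
BINARY_OP * → 24 * -554 = -13296. Stack: [-13296]
STORE_FAST z → z=-13296. Stack: []
LOAD_CONST → push 128. Stack: [128]
STORE_FAST n → n=128. Stack: []
LOAD_FAST n → push 128. Stack: [128]
RETURN_VALUE → return 128.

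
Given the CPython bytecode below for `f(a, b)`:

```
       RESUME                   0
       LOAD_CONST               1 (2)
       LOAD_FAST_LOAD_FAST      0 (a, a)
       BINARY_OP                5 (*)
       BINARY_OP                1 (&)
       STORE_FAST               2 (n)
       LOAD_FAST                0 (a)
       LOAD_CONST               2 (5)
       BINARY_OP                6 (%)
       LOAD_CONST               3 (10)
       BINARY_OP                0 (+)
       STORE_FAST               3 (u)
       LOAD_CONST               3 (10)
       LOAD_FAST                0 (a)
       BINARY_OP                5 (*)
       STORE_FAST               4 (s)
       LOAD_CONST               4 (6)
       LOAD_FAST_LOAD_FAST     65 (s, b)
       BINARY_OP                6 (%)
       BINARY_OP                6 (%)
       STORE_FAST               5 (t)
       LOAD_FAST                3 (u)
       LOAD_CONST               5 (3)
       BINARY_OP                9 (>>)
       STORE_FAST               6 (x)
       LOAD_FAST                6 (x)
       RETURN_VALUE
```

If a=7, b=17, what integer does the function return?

LOAD_CONST → push 2. Stack: [2]
LOAD_FAST_LOAD_FAST a,a → push 7,7. Stack: [2, 7, 7]
BINARY_OP * → 7 * 7 = 49. Stack: [2, 49]
BINARY_OP & → 2 & 49 = 0. Stack: [0]
STORE_FAST n → n=0. Stack: []
LOAD_FAST a → push 7. Stack: [7]
LOAD_CONST → push 5. Stack: [7, 5]
BINARY_OP % → 7 % 5 = 2. Stack: [2]
LOAD_CONST → push 10. Stack: [2, 10]
BINARY_OP + → 2 + 10 = 12. Stack: [12]
STORE_FAST u → u=12. Stack: []
LOAD_CONST → push 10. Stack: [10]
LOAD_FAST a → push 7. Stack: [10, 7]
BINARY_OP * → 10 * 7 = 70. Stack: [70]
STORE_FAST s → s=70. Stack: []
LOAD_CONST → push 6. Stack: [6]
LOAD_FAST_LOAD_FAST s,b → push 70,17. Stack: [6, 70, 17]
BINARY_OP % → 70 % 17 = 2. Stack: [6, 2]
BINARY_OP % → 6 % 2 = 0. Stack: [0]
STORE_FAST t → t=0. Stack: []
LOAD_FAST u → push 12. Stack: [12]
LOAD_CONST → push 3. Stack: [12, 3]
BINARY_OP >> → 12 >> 3 = 1. Stack: [1]
STORE_FAST x → x=1. Stack: []
LOAD_FAST x → push 1. Stack: [1]
RETURN_VALUE → return 1.

1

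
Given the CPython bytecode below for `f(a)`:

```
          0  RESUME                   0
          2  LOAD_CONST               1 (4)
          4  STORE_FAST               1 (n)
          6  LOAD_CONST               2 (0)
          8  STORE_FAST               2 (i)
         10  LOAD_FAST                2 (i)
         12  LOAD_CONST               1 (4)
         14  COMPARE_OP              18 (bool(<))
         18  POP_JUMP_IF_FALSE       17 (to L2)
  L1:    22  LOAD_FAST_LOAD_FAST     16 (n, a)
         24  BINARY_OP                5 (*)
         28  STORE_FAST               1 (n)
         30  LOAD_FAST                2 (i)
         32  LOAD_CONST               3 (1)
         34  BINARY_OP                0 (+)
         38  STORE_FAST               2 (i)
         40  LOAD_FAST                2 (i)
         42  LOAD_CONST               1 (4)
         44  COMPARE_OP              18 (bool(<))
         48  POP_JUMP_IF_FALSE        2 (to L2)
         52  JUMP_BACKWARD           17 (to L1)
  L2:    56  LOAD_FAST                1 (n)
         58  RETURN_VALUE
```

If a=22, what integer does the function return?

937024

LOAD_CONST → push 4. Stack: [4]
STORE_FAST n → n=4. Stack: []
LOAD_CONST → push 0. Stack: [0]
STORE_FAST i → i=0. Stack: []
LOAD_FAST i → push 0. Stack: [0]
LOAD_CONST → push 4. Stack: [0, 4]
COMPARE_OP bool(<) → 0 vs 4 = True. Stack: [True]
POP_JUMP_IF_FALSE → pop True; no jump. Stack: []
LOAD_FAST_LOAD_FAST n,a → push 4,22. Stack: [4, 22]
BINARY_OP * → 4 * 22 = 88. Stack: [88]
STORE_FAST n → n=88. Stack: []
LOAD_FAST i → push 0. Stack: [0]
LOAD_CONST → push 1. Stack: [0, 1]
BINARY_OP + → 0 + 1 = 1. Stack: [1]
STORE_FAST i → i=1. Stack: []
LOAD_FAST i → push 1. Stack: [1]
LOAD_CONST → push 4. Stack: [1, 4]
COMPARE_OP bool(<) → 1 vs 4 = True. Stack: [True]
POP_JUMP_IF_FALSE → pop True; no jump. Stack: []
LOAD_FAST_LOAD_FAST n,a → push 88,22. Stack: [88, 22]
BINARY_OP * → 88 * 22 = 1936. Stack: [1936]
STORE_FAST n → n=1936. Stack: []
LOAD_FAST i → push 1. Stack: [1]
LOAD_CONST → push 1. Stack: [1, 1]
BINARY_OP + → 1 + 1 = 2. Stack: [2]
STORE_FAST i → i=2. Stack: []
LOAD_FAST i → push 2. Stack: [2]
LOAD_CONST → push 4. Stack: [2, 4]
COMPARE_OP bool(<) → 2 vs 4 = True. Stack: [True]
POP_JUMP_IF_FALSE → pop True; no jump. Stack: []
LOAD_FAST_LOAD_FAST n,a → push 1936,22. Stack: [1936, 22]
BINARY_OP * → 1936 * 22 = 42592. Stack: [42592]
STORE_FAST n → n=42592. Stack: []
LOAD_FAST i → push 2. Stack: [2]
LOAD_CONST → push 1. Stack: [2, 1]
BINARY_OP + → 2 + 1 = 3. Stack: [3]
STORE_FAST i → i=3. Stack: []
LOAD_FAST i → push 3. Stack: [3]
LOAD_CONST → push 4. Stack: [3, 4]
COMPARE_OP bool(<) → 3 vs 4 = True. Stack: [True]
POP_JUMP_IF_FALSE → pop True; no jump. Stack: []
LOAD_FAST_LOAD_FAST n,a → push 42592,22. Stack: [42592, 22]
BINARY_OP * → 42592 * 22 = 937024. Stack: [937024]
STORE_FAST n → n=937024. Stack: []
LOAD_FAST i → push 3. Stack: [3]
LOAD_CONST → push 1. Stack: [3, 1]
BINARY_OP + → 3 + 1 = 4. Stack: [4]
STORE_FAST i → i=4. Stack: []
LOAD_FAST i → push 4. Stack: [4]
LOAD_CONST → push 4. Stack: [4, 4]
COMPARE_OP bool(<) → 4 vs 4 = False. Stack: [False]
POP_JUMP_IF_FALSE → pop False; jump. Stack: []
LOAD_FAST n → push 937024. Stack: [937024]
RETURN_VALUE → return 937024.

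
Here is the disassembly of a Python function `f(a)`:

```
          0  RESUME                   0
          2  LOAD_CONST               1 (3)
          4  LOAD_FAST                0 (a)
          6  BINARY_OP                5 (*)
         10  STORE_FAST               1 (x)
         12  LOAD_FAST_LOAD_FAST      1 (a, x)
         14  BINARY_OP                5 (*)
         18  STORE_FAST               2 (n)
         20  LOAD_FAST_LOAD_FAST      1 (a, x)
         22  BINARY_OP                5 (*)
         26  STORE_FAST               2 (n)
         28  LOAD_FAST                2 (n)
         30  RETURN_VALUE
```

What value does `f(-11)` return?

363

LOAD_CONST → push 3. Stack: [3]
LOAD_FAST a → push -11. Stack: [3, -11]
BINARY_OP * → 3 * -11 = -33. Stack: [-33]
STORE_FAST x → x=-33. Stack: []
LOAD_FAST_LOAD_FAST a,x → push -11,-33. Stack: [-11, -33]
BINARY_OP * → -11 * -33 = 363. Stack: [363]
STORE_FAST n → n=363. Stack: []
LOAD_FAST_LOAD_FAST a,x → push -11,-33. Stack: [-11, -33]
BINARY_OP * → -11 * -33 = 363. Stack: [363]
STORE_FAST n → n=363. Stack: []
LOAD_FAST n → push 363. Stack: [363]
RETURN_VALUE → return 363.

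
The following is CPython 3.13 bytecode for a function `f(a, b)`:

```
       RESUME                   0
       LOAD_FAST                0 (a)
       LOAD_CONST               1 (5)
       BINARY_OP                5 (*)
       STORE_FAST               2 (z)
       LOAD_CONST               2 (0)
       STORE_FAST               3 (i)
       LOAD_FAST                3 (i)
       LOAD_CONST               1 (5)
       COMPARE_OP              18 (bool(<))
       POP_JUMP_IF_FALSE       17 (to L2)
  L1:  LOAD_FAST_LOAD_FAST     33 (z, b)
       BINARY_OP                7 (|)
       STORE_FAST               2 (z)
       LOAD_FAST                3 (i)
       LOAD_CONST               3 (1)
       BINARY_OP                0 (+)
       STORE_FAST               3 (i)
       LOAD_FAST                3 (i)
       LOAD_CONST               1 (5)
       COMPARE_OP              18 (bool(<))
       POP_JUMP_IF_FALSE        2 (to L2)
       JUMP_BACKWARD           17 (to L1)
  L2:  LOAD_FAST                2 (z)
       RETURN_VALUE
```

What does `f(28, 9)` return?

141

LOAD_FAST a → push 28
LOAD_CONST → push 5
BINARY_OP * → 28 * 5 = 140
STORE_FAST z → z=140
LOAD_CONST → push 0
STORE_FAST i → i=0
LOAD_FAST i → push 0
LOAD_CONST → push 5
COMPARE_OP bool(<) → 0 vs 5 = True
POP_JUMP_IF_FALSE → pop True; no jump
LOAD_FAST_LOAD_FAST z,b → push 140,9
BINARY_OP | → 140 | 9 = 141
STORE_FAST z → z=141
LOAD_FAST i → push 0
LOAD_CONST → push 1
BINARY_OP + → 0 + 1 = 1
STORE_FAST i → i=1
LOAD_FAST i → push 1
LOAD_CONST → push 5
COMPARE_OP bool(<) → 1 vs 5 = True
POP_JUMP_IF_FALSE → pop True; no jump
LOAD_FAST_LOAD_FAST z,b → push 141,9
BINARY_OP | → 141 | 9 = 141
STORE_FAST z → z=141
LOAD_FAST i → push 1
LOAD_CONST → push 1
BINARY_OP + → 1 + 1 = 2
STORE_FAST i → i=2
LOAD_FAST i → push 2
LOAD_CONST → push 5
COMPARE_OP bool(<) → 2 vs 5 = True
POP_JUMP_IF_FALSE → pop True; no jump
LOAD_FAST_LOAD_FAST z,b → push 141,9
BINARY_OP | → 141 | 9 = 141
STORE_FAST z → z=141
LOAD_FAST i → push 2
LOAD_CONST → push 1
BINARY_OP + → 2 + 1 = 3
STORE_FAST i → i=3
LOAD_FAST i → push 3
LOAD_CONST → push 5
COMPARE_OP bool(<) → 3 vs 5 = True
POP_JUMP_IF_FALSE → pop True; no jump
LOAD_FAST_LOAD_FAST z,b → push 141,9
BINARY_OP | → 141 | 9 = 141
STORE_FAST z → z=141
LOAD_FAST i → push 3
LOAD_CONST → push 1
BINARY_OP + → 3 + 1 = 4
STORE_FAST i → i=4
LOAD_FAST i → push 4
LOAD_CONST → push 5
COMPARE_OP bool(<) → 4 vs 5 = True
POP_JUMP_IF_FALSE → pop True; no jump
LOAD_FAST_LOAD_FAST z,b → push 141,9
BINARY_OP | → 141 | 9 = 141
STORE_FAST z → z=141
LOAD_FAST i → push 4
LOAD_CONST → push 1
BINARY_OP + → 4 + 1 = 5
STORE_FAST i → i=5
LOAD_FAST i → push 5
LOAD_CONST → push 5
COMPARE_OP bool(<) → 5 vs 5 = False
POP_JUMP_IF_FALSE → pop False; jump
LOAD_FAST z → push 141
RETURN_VALUE → return 141.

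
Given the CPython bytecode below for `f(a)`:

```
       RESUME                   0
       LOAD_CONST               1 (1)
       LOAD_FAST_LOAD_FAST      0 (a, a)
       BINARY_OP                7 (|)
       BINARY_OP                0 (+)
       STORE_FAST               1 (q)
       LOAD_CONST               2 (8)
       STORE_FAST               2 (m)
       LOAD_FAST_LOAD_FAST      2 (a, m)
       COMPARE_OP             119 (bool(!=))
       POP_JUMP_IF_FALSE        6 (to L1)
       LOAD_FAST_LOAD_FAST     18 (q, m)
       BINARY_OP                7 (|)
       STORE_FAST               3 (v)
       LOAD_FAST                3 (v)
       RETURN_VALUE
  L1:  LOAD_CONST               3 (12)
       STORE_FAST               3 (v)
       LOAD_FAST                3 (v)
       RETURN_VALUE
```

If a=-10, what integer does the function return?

LOAD_CONST → push 1. Stack: [1]
LOAD_FAST_LOAD_FAST a,a → push -10,-10. Stack: [1, -10, -10]
BINARY_OP | → -10 | -10 = -10. Stack: [1, -10]
BINARY_OP + → 1 + -10 = -9. Stack: [-9]
STORE_FAST q → q=-9. Stack: []
LOAD_CONST → push 8. Stack: [8]
STORE_FAST m → m=8. Stack: []
LOAD_FAST_LOAD_FAST a,m → push -10,8. Stack: [-10, 8]
COMPARE_OP bool(!=) → -10 vs 8 = True. Stack: [True]
POP_JUMP_IF_FALSE → pop True; no jump. Stack: []
LOAD_FAST_LOAD_FAST q,m → push -9,8. Stack: [-9, 8]
BINARY_OP | → -9 | 8 = -1. Stack: [-1]
STORE_FAST v → v=-1. Stack: []
LOAD_FAST v → push -1. Stack: [-1]
RETURN_VALUE → return -1.

-1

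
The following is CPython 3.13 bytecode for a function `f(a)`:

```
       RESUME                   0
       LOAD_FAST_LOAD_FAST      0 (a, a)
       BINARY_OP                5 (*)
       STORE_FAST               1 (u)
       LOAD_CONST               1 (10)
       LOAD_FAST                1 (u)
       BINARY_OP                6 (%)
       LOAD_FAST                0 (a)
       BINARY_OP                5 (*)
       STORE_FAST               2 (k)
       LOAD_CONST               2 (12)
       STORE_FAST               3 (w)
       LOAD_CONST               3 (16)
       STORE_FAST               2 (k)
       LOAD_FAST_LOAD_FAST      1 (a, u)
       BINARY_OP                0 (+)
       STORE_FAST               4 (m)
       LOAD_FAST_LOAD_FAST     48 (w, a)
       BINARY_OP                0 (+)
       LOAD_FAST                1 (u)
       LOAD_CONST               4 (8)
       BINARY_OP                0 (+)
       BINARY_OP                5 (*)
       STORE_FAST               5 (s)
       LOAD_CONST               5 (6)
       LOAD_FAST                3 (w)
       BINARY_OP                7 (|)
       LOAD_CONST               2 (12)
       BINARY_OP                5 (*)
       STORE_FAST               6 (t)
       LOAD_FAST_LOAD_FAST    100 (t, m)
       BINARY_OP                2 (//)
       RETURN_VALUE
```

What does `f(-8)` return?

3

LOAD_FAST_LOAD_FAST a,a → push -8,-8. Stack: [-8, -8]
BINARY_OP * → -8 * -8 = 64. Stack: [64]
STORE_FAST u → u=64. Stack: []
LOAD_CONST → push 10. Stack: [10]
LOAD_FAST u → push 64. Stack: [10, 64]
BINARY_OP % → 10 % 64 = 10. Stack: [10]
LOAD_FAST a → push -8. Stack: [10, -8]
BINARY_OP * → 10 * -8 = -80. Stack: [-80]
STORE_FAST k → k=-80. Stack: []
LOAD_CONST → push 12. Stack: [12]
STORE_FAST w → w=12. Stack: []
LOAD_CONST → push 16. Stack: [16]
STORE_FAST k → k=16. Stack: []
LOAD_FAST_LOAD_FAST a,u → push -8,64. Stack: [-8, 64]
BINARY_OP + → -8 + 64 = 56. Stack: [56]
STORE_FAST m → m=56. Stack: []
LOAD_FAST_LOAD_FAST w,a → push 12,-8. Stack: [12, -8]
BINARY_OP + → 12 + -8 = 4. Stack: [4]
LOAD_FAST u → push 64. Stack: [4, 64]
LOAD_CONST → push 8. Stack: [4, 64, 8]
BINARY_OP + → 64 + 8 = 72. Stack: [4, 72]
BINARY_OP * → 4 * 72 = 288. Stack: [288]
STORE_FAST s → s=288. Stack: []
LOAD_CONST → push 6. Stack: [6]
LOAD_FAST w → push 12. Stack: [6, 12]
BINARY_OP | → 6 | 12 = 14. Stack: [14]
LOAD_CONST → push 12. Stack: [14, 12]
BINARY_OP * → 14 * 12 = 168. Stack: [168]
STORE_FAST t → t=168. Stack: []
LOAD_FAST_LOAD_FAST t,m → push 168,56. Stack: [168, 56]
BINARY_OP // → 168 // 56 = 3. Stack: [3]
RETURN_VALUE → return 3.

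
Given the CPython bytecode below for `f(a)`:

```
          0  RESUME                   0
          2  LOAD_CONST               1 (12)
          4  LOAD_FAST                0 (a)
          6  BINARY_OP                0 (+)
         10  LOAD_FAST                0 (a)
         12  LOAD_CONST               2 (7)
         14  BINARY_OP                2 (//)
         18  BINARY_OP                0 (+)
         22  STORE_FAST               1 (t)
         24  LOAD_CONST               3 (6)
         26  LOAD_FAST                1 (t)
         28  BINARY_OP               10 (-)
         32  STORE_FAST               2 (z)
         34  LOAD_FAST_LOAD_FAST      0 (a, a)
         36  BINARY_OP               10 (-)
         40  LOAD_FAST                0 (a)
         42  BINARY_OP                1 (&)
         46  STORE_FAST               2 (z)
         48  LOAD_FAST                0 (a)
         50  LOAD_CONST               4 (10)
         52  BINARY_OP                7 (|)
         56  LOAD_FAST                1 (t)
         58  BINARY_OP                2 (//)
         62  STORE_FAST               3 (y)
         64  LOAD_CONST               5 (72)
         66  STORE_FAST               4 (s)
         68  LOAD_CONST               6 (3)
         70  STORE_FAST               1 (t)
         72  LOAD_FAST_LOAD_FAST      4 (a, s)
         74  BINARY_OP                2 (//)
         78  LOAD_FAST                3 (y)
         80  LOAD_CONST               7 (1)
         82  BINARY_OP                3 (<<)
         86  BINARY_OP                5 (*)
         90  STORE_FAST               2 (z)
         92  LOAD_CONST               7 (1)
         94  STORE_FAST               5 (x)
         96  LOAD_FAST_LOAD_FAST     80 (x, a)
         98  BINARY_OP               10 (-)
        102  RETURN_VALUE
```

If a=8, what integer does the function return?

LOAD_CONST → push 12. Stack: [12]
LOAD_FAST a → push 8. Stack: [12, 8]
BINARY_OP + → 12 + 8 = 20. Stack: [20]
LOAD_FAST a → push 8. Stack: [20, 8]
LOAD_CONST → push 7. Stack: [20, 8, 7]
BINARY_OP // → 8 // 7 = 1. Stack: [20, 1]
BINARY_OP + → 20 + 1 = 21. Stack: [21]
STORE_FAST t → t=21. Stack: []
LOAD_CONST → push 6. Stack: [6]
LOAD_FAST t → push 21. Stack: [6, 21]
BINARY_OP - → 6 - 21 = -15. Stack: [-15]
STORE_FAST z → z=-15. Stack: []
LOAD_FAST_LOAD_FAST a,a → push 8,8. Stack: [8, 8]
BINARY_OP - → 8 - 8 = 0. Stack: [0]
LOAD_FAST a → push 8. Stack: [0, 8]
BINARY_OP & → 0 & 8 = 0. Stack: [0]
STORE_FAST z → z=0. Stack: []
LOAD_FAST a → push 8. Stack: [8]
LOAD_CONST → push 10. Stack: [8, 10]
BINARY_OP | → 8 | 10 = 10. Stack: [10]
LOAD_FAST t → push 21. Stack: [10, 21]
BINARY_OP // → 10 // 21 = 0. Stack: [0]
STORE_FAST y → y=0. Stack: []
LOAD_CONST → push 72. Stack: [72]
STORE_FAST s → s=72. Stack: []
LOAD_CONST → push 3. Stack: [3]
STORE_FAST t → t=3. Stack: []
LOAD_FAST_LOAD_FAST a,s → push 8,72. Stack: [8, 72]
BINARY_OP // → 8 // 72 = 0. Stack: [0]
LOAD_FAST y → push 0. Stack: [0, 0]
LOAD_CONST → push 1. Stack: [0, 0, 1]
BINARY_OP << → 0 << 1 = 0. Stack: [0, 0]
BINARY_OP * → 0 * 0 = 0. Stack: [0]
STORE_FAST z → z=0. Stack: []
LOAD_CONST → push 1. Stack: [1]
STORE_FAST x → x=1. Stack: []
LOAD_FAST_LOAD_FAST x,a → push 1,8. Stack: [1, 8]
BINARY_OP - → 1 - 8 = -7. Stack: [-7]
RETURN_VALUE → return -7.

-7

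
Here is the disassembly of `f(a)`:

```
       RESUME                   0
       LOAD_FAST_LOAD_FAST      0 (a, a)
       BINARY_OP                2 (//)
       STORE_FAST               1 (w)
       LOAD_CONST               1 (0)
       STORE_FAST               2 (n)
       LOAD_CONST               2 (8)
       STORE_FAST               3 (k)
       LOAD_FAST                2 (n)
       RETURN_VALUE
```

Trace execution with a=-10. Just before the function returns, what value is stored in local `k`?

8

LOAD_FAST_LOAD_FAST a,a → push -10,-10. Stack: [-10, -10]
BINARY_OP // → -10 // -10 = 1. Stack: [1]
STORE_FAST w → w=1. Stack: []
LOAD_CONST → push 0. Stack: [0]
STORE_FAST n → n=0. Stack: []
LOAD_CONST → push 8. Stack: [8]
STORE_FAST k → k=8. Stack: []
LOAD_FAST n → push 0. Stack: [0]
RETURN_VALUE → return 0.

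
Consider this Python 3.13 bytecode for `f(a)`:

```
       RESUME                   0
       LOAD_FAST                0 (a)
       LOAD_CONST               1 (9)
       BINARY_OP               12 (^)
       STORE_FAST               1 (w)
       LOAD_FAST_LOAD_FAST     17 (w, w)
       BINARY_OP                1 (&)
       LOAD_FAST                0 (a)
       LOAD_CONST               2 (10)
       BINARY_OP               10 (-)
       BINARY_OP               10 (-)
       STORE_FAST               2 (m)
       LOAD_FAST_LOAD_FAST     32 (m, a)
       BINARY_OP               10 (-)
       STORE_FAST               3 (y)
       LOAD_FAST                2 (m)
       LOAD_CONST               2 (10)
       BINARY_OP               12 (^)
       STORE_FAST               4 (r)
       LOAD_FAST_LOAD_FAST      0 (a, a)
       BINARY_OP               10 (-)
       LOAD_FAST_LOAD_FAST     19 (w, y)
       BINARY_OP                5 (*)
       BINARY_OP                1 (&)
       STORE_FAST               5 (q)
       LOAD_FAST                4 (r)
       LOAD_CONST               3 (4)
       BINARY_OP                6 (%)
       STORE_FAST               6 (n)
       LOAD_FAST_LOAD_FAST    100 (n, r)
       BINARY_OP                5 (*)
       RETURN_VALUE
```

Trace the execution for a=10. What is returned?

LOAD_FAST a → push 10. Stack: [10]
LOAD_CONST → push 9. Stack: [10, 9]
BINARY_OP ^ → 10 ^ 9 = 3. Stack: [3]
STORE_FAST w → w=3. Stack: []
LOAD_FAST_LOAD_FAST w,w → push 3,3. Stack: [3, 3]
BINARY_OP & → 3 & 3 = 3. Stack: [3]
LOAD_FAST a → push 10. Stack: [3, 10]
LOAD_CONST → push 10. Stack: [3, 10, 10]
BINARY_OP - → 10 - 10 = 0. Stack: [3, 0]
BINARY_OP - → 3 - 0 = 3. Stack: [3]
STORE_FAST m → m=3. Stack: []
LOAD_FAST_LOAD_FAST m,a → push 3,10. Stack: [3, 10]
BINARY_OP - → 3 - 10 = -7. Stack: [-7]
STORE_FAST y → y=-7. Stack: []
LOAD_FAST m → push 3. Stack: [3]
LOAD_CONST → push 10. Stack: [3, 10]
BINARY_OP ^ → 3 ^ 10 = 9. Stack: [9]
STORE_FAST r → r=9. Stack: []
LOAD_FAST_LOAD_FAST a,a → push 10,10. Stack: [10, 10]
BINARY_OP - → 10 - 10 = 0. Stack: [0]
LOAD_FAST_LOAD_FAST w,y → push 3,-7. Stack: [0, 3, -7]
BINARY_OP * → 3 * -7 = -21. Stack: [0, -21]
BINARY_OP & → 0 & -21 = 0. Stack: [0]
STORE_FAST q → q=0. Stack: []
LOAD_FAST r → push 9. Stack: [9]
LOAD_CONST → push 4. Stack: [9, 4]
BINARY_OP % → 9 % 4 = 1. Stack: [1]
STORE_FAST n → n=1. Stack: []
LOAD_FAST_LOAD_FAST n,r → push 1,9. Stack: [1, 9]
BINARY_OP * → 1 * 9 = 9. Stack: [9]
RETURN_VALUE → return 9.

9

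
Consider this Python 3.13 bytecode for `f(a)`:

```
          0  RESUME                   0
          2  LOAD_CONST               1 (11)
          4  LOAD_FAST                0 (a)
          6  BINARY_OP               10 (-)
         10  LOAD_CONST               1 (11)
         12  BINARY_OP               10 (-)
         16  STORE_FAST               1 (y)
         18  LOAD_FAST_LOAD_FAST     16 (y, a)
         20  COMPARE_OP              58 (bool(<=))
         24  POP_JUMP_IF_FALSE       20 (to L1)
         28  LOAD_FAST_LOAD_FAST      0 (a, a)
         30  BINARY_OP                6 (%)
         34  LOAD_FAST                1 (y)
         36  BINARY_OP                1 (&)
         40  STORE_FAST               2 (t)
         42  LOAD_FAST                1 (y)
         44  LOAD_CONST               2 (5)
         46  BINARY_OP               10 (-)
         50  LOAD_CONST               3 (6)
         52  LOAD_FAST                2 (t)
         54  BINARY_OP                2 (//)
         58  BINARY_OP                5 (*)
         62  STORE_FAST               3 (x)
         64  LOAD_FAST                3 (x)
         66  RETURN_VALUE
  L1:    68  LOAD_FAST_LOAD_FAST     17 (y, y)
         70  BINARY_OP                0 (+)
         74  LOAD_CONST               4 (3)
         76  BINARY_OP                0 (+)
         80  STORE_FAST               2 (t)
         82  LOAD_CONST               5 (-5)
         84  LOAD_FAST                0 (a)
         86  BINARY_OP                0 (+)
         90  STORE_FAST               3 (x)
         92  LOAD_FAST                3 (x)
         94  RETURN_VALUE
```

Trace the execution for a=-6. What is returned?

-11

LOAD_CONST → push 11. Stack: [11]
LOAD_FAST a → push -6. Stack: [11, -6]
BINARY_OP - → 11 - -6 = 17. Stack: [17]
LOAD_CONST → push 11. Stack: [17, 11]
BINARY_OP - → 17 - 11 = 6. Stack: [6]
STORE_FAST y → y=6. Stack: []
LOAD_FAST_LOAD_FAST y,a → push 6,-6. Stack: [6, -6]
COMPARE_OP bool(<=) → 6 vs -6 = False. Stack: [False]
POP_JUMP_IF_FALSE → pop False; jump. Stack: []
LOAD_FAST_LOAD_FAST y,y → push 6,6. Stack: [6, 6]
BINARY_OP + → 6 + 6 = 12. Stack: [12]
LOAD_CONST → push 3. Stack: [12, 3]
BINARY_OP + → 12 + 3 = 15. Stack: [15]
STORE_FAST t → t=15. Stack: []
LOAD_CONST → push -5. Stack: [-5]
LOAD_FAST a → push -6. Stack: [-5, -6]
BINARY_OP + → -5 + -6 = -11. Stack: [-11]
STORE_FAST x → x=-11. Stack: []
LOAD_FAST x → push -11. Stack: [-11]
RETURN_VALUE → return -11.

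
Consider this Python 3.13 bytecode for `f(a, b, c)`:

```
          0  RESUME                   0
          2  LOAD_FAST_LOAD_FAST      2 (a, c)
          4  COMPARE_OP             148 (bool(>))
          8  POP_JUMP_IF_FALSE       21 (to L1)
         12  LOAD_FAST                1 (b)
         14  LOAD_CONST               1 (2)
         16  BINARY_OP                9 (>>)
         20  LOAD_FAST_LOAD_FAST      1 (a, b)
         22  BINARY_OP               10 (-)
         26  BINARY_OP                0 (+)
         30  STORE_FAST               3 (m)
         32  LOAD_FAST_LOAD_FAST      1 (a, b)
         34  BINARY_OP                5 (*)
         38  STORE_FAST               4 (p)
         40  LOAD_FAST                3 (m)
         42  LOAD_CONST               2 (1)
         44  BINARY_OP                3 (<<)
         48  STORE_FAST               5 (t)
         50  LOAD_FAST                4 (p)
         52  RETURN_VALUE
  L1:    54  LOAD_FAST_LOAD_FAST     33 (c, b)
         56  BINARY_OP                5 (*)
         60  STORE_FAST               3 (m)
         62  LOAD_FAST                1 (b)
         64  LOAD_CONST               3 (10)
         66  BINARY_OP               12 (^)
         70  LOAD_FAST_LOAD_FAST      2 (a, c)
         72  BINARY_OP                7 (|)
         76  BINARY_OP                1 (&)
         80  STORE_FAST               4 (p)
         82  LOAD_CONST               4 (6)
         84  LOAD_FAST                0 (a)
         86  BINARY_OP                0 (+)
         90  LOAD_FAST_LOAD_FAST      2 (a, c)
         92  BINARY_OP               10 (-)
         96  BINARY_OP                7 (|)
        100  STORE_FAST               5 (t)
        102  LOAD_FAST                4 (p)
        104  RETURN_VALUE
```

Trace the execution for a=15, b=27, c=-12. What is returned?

LOAD_FAST_LOAD_FAST a,c → push 15,-12. Stack: [15, -12]
COMPARE_OP bool(>) → 15 vs -12 = True. Stack: [True]
POP_JUMP_IF_FALSE → pop True; no jump. Stack: []
LOAD_FAST b → push 27. Stack: [27]
LOAD_CONST → push 2. Stack: [27, 2]
BINARY_OP >> → 27 >> 2 = 6. Stack: [6]
LOAD_FAST_LOAD_FAST a,b → push 15,27. Stack: [6, 15, 27]
BINARY_OP - → 15 - 27 = -12. Stack: [6, -12]
BINARY_OP + → 6 + -12 = -6. Stack: [-6]
STORE_FAST m → m=-6. Stack: []
LOAD_FAST_LOAD_FAST a,b → push 15,27. Stack: [15, 27]
BINARY_OP * → 15 * 27 = 405. Stack: [405]
STORE_FAST p → p=405. Stack: []
LOAD_FAST m → push -6. Stack: [-6]
LOAD_CONST → push 1. Stack: [-6, 1]
BINARY_OP << → -6 << 1 = -12. Stack: [-12]
STORE_FAST t → t=-12. Stack: []
LOAD_FAST p → push 405. Stack: [405]
RETURN_VALUE → return 405.

405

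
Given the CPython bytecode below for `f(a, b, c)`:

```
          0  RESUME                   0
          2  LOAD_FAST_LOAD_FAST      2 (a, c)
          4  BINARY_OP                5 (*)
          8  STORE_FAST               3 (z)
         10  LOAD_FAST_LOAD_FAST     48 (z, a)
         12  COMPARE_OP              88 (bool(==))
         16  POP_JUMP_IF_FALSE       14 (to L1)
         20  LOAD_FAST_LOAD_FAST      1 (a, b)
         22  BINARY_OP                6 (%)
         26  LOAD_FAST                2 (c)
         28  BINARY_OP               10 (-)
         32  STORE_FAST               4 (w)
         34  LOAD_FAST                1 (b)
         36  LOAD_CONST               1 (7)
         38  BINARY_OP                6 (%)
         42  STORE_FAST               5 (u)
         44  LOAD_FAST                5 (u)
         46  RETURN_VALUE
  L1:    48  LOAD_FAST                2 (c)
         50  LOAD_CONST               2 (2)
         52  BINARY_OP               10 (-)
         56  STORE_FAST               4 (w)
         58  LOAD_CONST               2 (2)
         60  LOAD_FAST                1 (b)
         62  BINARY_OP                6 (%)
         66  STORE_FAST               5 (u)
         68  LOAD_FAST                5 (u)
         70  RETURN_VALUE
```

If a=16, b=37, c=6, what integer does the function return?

2

LOAD_FAST_LOAD_FAST a,c → push 16,6. Stack: [16, 6]
BINARY_OP * → 16 * 6 = 96. Stack: [96]
STORE_FAST z → z=96. Stack: []
LOAD_FAST_LOAD_FAST z,a → push 96,16. Stack: [96, 16]
COMPARE_OP bool(==) → 96 vs 16 = False. Stack: [False]
POP_JUMP_IF_FALSE → pop False; jump. Stack: []
LOAD_FAST c → push 6. Stack: [6]
LOAD_CONST → push 2. Stack: [6, 2]
BINARY_OP - → 6 - 2 = 4. Stack: [4]
STORE_FAST w → w=4. Stack: []
LOAD_CONST → push 2. Stack: [2]
LOAD_FAST b → push 37. Stack: [2, 37]
BINARY_OP % → 2 % 37 = 2. Stack: [2]
STORE_FAST u → u=2. Stack: []
LOAD_FAST u → push 2. Stack: [2]
RETURN_VALUE → return 2.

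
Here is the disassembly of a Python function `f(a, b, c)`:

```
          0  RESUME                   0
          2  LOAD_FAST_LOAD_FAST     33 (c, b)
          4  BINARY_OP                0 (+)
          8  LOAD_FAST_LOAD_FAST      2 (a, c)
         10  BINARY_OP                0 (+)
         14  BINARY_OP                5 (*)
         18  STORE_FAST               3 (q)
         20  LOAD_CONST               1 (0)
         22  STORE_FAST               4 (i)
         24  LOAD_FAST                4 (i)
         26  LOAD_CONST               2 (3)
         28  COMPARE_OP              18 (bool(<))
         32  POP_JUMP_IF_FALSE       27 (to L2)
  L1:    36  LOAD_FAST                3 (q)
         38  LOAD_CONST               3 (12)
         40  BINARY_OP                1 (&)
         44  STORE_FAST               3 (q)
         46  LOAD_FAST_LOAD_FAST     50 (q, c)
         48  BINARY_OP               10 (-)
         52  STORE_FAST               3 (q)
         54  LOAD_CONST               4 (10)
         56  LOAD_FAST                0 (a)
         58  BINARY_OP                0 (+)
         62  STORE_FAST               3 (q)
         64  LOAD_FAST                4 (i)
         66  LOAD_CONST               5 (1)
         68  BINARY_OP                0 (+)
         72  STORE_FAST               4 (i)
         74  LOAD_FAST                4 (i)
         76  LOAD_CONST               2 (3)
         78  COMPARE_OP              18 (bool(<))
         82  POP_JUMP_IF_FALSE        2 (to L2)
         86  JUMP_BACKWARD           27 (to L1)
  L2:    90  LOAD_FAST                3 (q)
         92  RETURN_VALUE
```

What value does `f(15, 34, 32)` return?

25

LOAD_FAST_LOAD_FAST c,b → push 32,34
BINARY_OP + → 32 + 34 = 66
LOAD_FAST_LOAD_FAST a,c → push 15,32
BINARY_OP + → 15 + 32 = 47
BINARY_OP * → 66 * 47 = 3102
STORE_FAST q → q=3102
LOAD_CONST → push 0
STORE_FAST i → i=0
LOAD_FAST i → push 0
LOAD_CONST → push 3
COMPARE_OP bool(<) → 0 vs 3 = True
POP_JUMP_IF_FALSE → pop True; no jump
LOAD_FAST q → push 3102
LOAD_CONST → push 12
BINARY_OP & → 3102 & 12 = 12
STORE_FAST q → q=12
LOAD_FAST_LOAD_FAST q,c → push 12,32
BINARY_OP - → 12 - 32 = -20
STORE_FAST q → q=-20
LOAD_CONST → push 10
LOAD_FAST a → push 15
BINARY_OP + → 10 + 15 = 25
STORE_FAST q → q=25
LOAD_FAST i → push 0
LOAD_CONST → push 1
BINARY_OP + → 0 + 1 = 1
STORE_FAST i → i=1
LOAD_FAST i → push 1
LOAD_CONST → push 3
COMPARE_OP bool(<) → 1 vs 3 = True
POP_JUMP_IF_FALSE → pop True; no jump
LOAD_FAST q → push 25
LOAD_CONST → push 12
BINARY_OP & → 25 & 12 = 8
STORE_FAST q → q=8
LOAD_FAST_LOAD_FAST q,c → push 8,32
BINARY_OP - → 8 - 32 = -24
STORE_FAST q → q=-24
LOAD_CONST → push 10
LOAD_FAST a → push 15
BINARY_OP + → 10 + 15 = 25
STORE_FAST q → q=25
LOAD_FAST i → push 1
LOAD_CONST → push 1
BINARY_OP + → 1 + 1 = 2
STORE_FAST i → i=2
LOAD_FAST i → push 2
LOAD_CONST → push 3
COMPARE_OP bool(<) → 2 vs 3 = True
POP_JUMP_IF_FALSE → pop True; no jump
LOAD_FAST q → push 25
LOAD_CONST → push 12
BINARY_OP & → 25 & 12 = 8
STORE_FAST q → q=8
LOAD_FAST_LOAD_FAST q,c → push 8,32
BINARY_OP - → 8 - 32 = -24
STORE_FAST q → q=-24
LOAD_CONST → push 10
LOAD_FAST a → push 15
BINARY_OP + → 10 + 15 = 25
STORE_FAST q → q=25
LOAD_FAST i → push 2
LOAD_CONST → push 1
BINARY_OP + → 2 + 1 = 3
STORE_FAST i → i=3
LOAD_FAST i → push 3
LOAD_CONST → push 3
COMPARE_OP bool(<) → 3 vs 3 = False
POP_JUMP_IF_FALSE → pop False; jump
LOAD_FAST q → push 25
RETURN_VALUE → return 25.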